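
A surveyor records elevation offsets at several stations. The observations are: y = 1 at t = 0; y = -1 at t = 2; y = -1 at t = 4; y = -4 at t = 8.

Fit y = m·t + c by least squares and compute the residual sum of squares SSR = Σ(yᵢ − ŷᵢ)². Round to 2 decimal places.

The normal equations are: 84·m + 14·c = -38;  14·m + 4·c = -5.
Δ = 84·4 − 14² = 140.
m = ((-38)·4 − 14·(-5))/140 = -41/70; c = (84·(-5) − 14·(-38))/140 = 4/5.
Residuals: 1/5, -22/35, 19/35, -4/35; SSR = 26/35.

SSR = 0.74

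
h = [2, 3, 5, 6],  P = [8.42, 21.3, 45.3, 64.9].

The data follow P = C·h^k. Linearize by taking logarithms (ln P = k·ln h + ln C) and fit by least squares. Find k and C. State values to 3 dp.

Linearized form: ln P = k·ln h + ln C. From the 4 transformed points,
XᵀX = [[7.4881, 5.1930]; [5.1930, 4]], rhs = [18.4512, 13.1755]ᵀ  (here Σln h = 5.1930, Σ(ln h)² = 7.4881, Σln P = 13.1755, Σln h·ln P = 18.4512).
Slope k = (n·Σln h·ln P − Σln h·Σln P)/(n·Σ(ln h)² − (Σln h)²) = (4·18.4512 − 5.1930·13.1755)/2.9856 = 1.80369; ln C = (Σln P − k·Σln h)/n = 0.95224, so C = exp(0.95224) = 2.59152.

k = 1.804, C = 2.592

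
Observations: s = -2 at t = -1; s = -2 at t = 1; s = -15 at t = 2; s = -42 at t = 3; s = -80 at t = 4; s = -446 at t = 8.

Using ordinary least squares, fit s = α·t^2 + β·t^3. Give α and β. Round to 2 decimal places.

α = -3.06, β = -0.49

Entries of MᵀM: Σt^2·t^2 = 4451, Σt^2·t^3 = 34067, Σt^3·t^3 = 267035.
And Σt^2·s = -30266, Σt^3·s = -234726.
MᵀM·[α, β]ᵀ = Mᵀs becomes [[4451, 34067]; [34067, 267035]]·[α, β]ᵀ = [-30266, -234726]ᵀ.
Determinant 4451·267035 − 34067² = 28012296.
α = ((-30266)·267035 − 34067·(-234726))/28012296 = -21417667/7003074; β = (4451·(-234726) − 34067·(-30266))/28012296 = -3423401/7003074.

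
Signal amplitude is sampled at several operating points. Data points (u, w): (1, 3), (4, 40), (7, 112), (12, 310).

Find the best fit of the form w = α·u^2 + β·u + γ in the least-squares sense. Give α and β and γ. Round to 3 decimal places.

Compute the Gram sums: Σu^2·u^2 = 23394, Σu^2·u = 2136, Σu^2 = 210, Σu·u = 210, Σu = 24, Σ1 = 4.
Right-hand side: Σu^2·w = 50771, Σu·w = 4667, Σw = 465.
Solving the 3×3 system (Gaussian elimination) gives α = 10601/5442, β = 14063/5442, γ = -1383/907.

α = 1.948, β = 2.584, γ = -1.525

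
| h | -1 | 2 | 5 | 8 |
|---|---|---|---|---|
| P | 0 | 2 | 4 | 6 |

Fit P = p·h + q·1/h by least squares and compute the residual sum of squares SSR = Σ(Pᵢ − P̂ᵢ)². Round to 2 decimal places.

Entries of MᵀM: Σh·h = 94, Σh·1/h = 4, Σ1/h·1/h = 2089/1600.
Right-hand side: Σh·P = 72, Σ1/h·P = 51/20.
Determinant 94·(2089/1600) − 4² = 85383/800.
p = (72·(2089/1600) − 4·(51/20))/(85383/800) = 22348/28461; q = (94·(51/20) − 4·72)/(85383/800) = -12880/28461.
Residuals: 3156/9487, 6222/9487, 1560/9487, -2136/9487; SSR = 5868/9487.

SSR = 0.62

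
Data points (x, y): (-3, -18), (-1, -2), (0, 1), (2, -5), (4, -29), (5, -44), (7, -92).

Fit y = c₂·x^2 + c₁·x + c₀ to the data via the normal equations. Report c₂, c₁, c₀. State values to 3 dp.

With design matrix A, AᵀA = [[3380, 512, 104]; [512, 104, 14]; [104, 14, 7]] and Aᵀy = [-6256, -934, -189]ᵀ.
Row-reducing yields c₂ = -714/361, c₁ = 215/361, c₀ = 431/361.

c₂ = -1.978, c₁ = 0.596, c₀ = 1.194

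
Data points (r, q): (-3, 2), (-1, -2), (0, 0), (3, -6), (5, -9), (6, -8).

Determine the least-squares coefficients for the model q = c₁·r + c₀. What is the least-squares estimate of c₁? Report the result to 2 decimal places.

c₁ = -1.21

Compute the Gram sums: Σr·r = 80, Σr = 10, Σ1 = 6.
And Σr·q = -115, Σq = -23.
Normal equations: [[80, 10]; [10, 6]]·[c₁, c₀]ᵀ = [-115, -23]ᵀ.
Eliminating c₀: 6·(row 1) − 10·(row 2) gives 380·c₁ = 6·(-115) − 10·(-23) = -460, so c₁ = -23/19.
Then c₀ = ((-23) − 10·(-23/19))/6 = -69/38.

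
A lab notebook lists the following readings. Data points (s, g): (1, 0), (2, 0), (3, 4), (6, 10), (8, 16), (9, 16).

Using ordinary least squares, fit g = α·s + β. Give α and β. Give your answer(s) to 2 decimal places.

α = 2.22, β = -3.06

XᵀX·[α, β]ᵀ = Xᵀg reads: 195·α + 29·β = 344;  29·α + 6·β = 46.
(Σs·s = 195, Σs = 29, Σ1 = 6, Σs·g = 344, Σg = 46.)
det = 195·6 − 29² = 329.
α = (344·6 − 29·46)/329 = 730/329; β = (195·46 − 29·344)/329 = -1006/329.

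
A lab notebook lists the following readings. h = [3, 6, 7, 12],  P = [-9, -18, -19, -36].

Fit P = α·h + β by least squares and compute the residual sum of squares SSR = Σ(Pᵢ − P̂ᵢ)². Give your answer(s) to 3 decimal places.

From the data, Σh·h = 238, Σh = 28, Σ1 = 4.
Moment sums: Σh·P = -700, ΣP = -82.
Normal equations: [[238, 28]; [28, 4]]·[α, β]ᵀ = [-700, -82]ᵀ.
Eliminating β: 4·(row 1) − 28·(row 2) gives 168·α = 4·(-700) − 28·(-82) = -504, so α = -3.
Then β = ((-82) − 28·(-3))/4 = 1/2.
Residuals: -1/2, -1/2, 3/2, -1/2; SSR = 3.

SSR = 3.000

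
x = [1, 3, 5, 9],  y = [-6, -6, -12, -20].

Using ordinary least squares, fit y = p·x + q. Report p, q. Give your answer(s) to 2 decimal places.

Normal-equation sums: Σx·x = 116, Σx = 18, Σ1 = 4.
For Mᵀy: Σx·y = -264, Σy = -44.
Δ = 116·4 − 18² = 140.
p = ((-264)·4 − 18·(-44))/140 = -66/35; q = (116·(-44) − 18·(-264))/140 = -88/35.

p = -1.89, q = -2.51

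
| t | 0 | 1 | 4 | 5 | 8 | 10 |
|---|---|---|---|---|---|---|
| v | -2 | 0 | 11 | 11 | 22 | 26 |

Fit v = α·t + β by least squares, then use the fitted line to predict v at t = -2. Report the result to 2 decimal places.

v̂ = -7.93

From the data, Σt·t = 206, Σt = 28, Σ1 = 6.
For Xᵀv: Σt·v = 535, Σv = 68.
Determinant 206·6 − 28² = 452.
α = (535·6 − 28·68)/452 = 653/226; β = (206·68 − 28·535)/452 = -243/113.
At t = -2: v̂ = (653/226)·(-2) + (-243/113)·(1) = -896/113.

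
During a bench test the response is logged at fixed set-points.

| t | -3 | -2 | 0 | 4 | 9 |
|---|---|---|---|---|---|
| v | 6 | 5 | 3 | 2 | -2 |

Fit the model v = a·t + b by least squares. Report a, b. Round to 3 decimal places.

a = -0.621, b = 3.794

With design matrix A, AᵀA = [[110, 8]; [8, 5]] and Aᵀv = [-38, 14]ᵀ.
Δ = 110·5 − 8² = 486.
a = ((-38)·5 − 8·14)/486 = -151/243; b = (110·14 − 8·(-38))/486 = 922/243.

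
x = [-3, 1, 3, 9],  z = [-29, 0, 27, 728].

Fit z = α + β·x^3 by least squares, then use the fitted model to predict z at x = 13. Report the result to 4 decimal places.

Entries of AᵀA: Σ1 = 4, Σx^3 = 730, Σx^3·x^3 = 532900.
And Σz = 726, Σx^3·z = 532224.
Normal equations: [[4, 730]; [730, 532900]]·[α, β]ᵀ = [726, 532224]ᵀ.
Eliminating β: 532900·(row 1) − 730·(row 2) gives 1598700·α = 532900·726 − 730·532224 = -1638120, so α = -374/365.
Then β = (532224 − 730·(-374/365))/532900 = 133243/133225.
At x = 13: ẑ = (-374/365)·(1) + (133243/133225)·(2197) = 292598361/133225.

ẑ = 2196.2722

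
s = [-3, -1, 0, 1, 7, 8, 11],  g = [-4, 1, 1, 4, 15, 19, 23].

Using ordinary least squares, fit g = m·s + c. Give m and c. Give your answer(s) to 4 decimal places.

m = 1.9545, c = 2.0067

Forming XᵀX = [[245, 23]; [23, 7]] and Xᵀg = [525, 59]ᵀ gives XᵀX·[m, c]ᵀ = Xᵀg.
det = 245·7 − 23² = 1186.
m = (525·7 − 23·59)/1186 = 1159/593; c = (245·59 − 23·525)/1186 = 1190/593.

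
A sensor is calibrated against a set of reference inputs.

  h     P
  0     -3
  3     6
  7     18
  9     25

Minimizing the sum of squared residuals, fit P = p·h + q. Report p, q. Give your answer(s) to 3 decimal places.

p = 3.087, q = -3.164

The normal equations are: 139·p + 19·q = 369;  19·p + 4·q = 46.
(Σh·h = 139, Σh = 19, Σ1 = 4, Σh·P = 369, ΣP = 46.)
Eliminating q: 4·(row 1) − 19·(row 2) gives 195·p = 4·369 − 19·46 = 602, so p = 602/195.
Then q = (46 − 19·(602/195))/4 = -617/195.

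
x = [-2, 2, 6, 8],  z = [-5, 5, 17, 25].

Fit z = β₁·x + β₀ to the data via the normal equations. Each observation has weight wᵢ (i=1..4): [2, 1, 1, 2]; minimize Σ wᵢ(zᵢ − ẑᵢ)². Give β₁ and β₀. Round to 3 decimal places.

Normal-equation sums: Σwᵢ·x·x = 176, Σwᵢ·x = 20, Σwᵢ·1 = 6.
For AᵀWz: Σwᵢ·x·z = 532, Σwᵢ·z = 62.
So AᵀWA·[β₁, β₀]ᵀ = AᵀWz: [[176, 20]; [20, 6]]·[β₁, β₀]ᵀ = [532, 62]ᵀ.
Determinant 176·6 − 20² = 656.
β₁ = (532·6 − 20·62)/656 = 122/41; β₀ = (176·62 − 20·532)/656 = 17/41.

β₁ = 2.976, β₀ = 0.415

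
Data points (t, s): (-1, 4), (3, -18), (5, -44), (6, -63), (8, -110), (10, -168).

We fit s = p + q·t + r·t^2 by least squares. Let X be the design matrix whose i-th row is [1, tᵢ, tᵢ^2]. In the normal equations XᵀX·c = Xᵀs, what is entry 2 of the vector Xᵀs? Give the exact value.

-3216

Entry 2 ↔ basis t, so (Xᵀs)_{2} = Σᵢ (t)·sᵢ = (-1)·(4) + (3)·(-18) + (5)·(-44) + (6)·(-63) + (8)·(-110) + (10)·(-168) = -3216.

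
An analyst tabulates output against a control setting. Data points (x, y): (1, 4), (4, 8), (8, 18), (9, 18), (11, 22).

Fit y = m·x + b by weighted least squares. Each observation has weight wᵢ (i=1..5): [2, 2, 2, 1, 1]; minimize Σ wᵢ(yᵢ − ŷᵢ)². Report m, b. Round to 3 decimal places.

Forming AᵀWA = [[364, 46]; [46, 8]] and AᵀWy = [764, 100]ᵀ gives AᵀWA·[m, b]ᵀ = AᵀWy.
det = 364·8 − 46² = 796.
m = (764·8 − 46·100)/796 = 378/199; b = (364·100 − 46·764)/796 = 314/199.

m = 1.899, b = 1.578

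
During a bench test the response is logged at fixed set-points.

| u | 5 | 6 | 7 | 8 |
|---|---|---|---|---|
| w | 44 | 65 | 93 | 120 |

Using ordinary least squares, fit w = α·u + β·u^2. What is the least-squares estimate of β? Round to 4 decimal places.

The normal equations are: 174·α + 1196·β = 2221;  1196·α + 8418·β = 15677.
(Σu·u = 174, Σu·u^2 = 1196, Σu^2·u^2 = 8418, Σu·w = 2221, Σu^2·w = 15677.)
det = 174·8418 − 1196² = 34316.
α = (2221·8418 − 1196·15677)/34316 = -1159/746; β = (174·15677 − 1196·2221)/34316 = 35741/17158.

β = 2.0831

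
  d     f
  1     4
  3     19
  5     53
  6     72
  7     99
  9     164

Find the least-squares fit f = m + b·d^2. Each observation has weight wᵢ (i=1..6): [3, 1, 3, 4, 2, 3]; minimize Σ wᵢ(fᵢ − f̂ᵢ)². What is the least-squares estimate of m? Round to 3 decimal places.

m = 1.609

Setting ∂/∂m … = 0 gives: 16·m + 572·b = 1168;  572·m + 31628·b = 64080.
Eliminating b: 31628·(row 1) − 572·(row 2) gives 178864·m = 31628·1168 − 572·64080 = 287744, so m = 17984/11179.
Then b = (64080 − 572·(17984/11179))/31628 = 22324/11179.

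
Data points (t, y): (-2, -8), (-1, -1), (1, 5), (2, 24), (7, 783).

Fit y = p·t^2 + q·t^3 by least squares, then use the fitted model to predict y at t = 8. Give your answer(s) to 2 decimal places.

The normal equations are: 2435·p + 16807·q = 38435;  16807·p + 117779·q = 268831.
(Σt^2·t^2 = 2435, Σt^2·t^3 = 16807, Σt^3·t^3 = 117779, Σt^2·y = 38435, Σt^3·y = 268831.)
det = 2435·117779 − 16807² = 4316616.
p = (38435·117779 − 16807·268831)/4316616 = 358052/179859; q = (2435·268831 − 16807·38435)/4316616 = 359435/179859.
At t = 8: ŷ = (358052/179859)·(64) + (359435/179859)·(512) = 68982016/59953.

ŷ = 1150.60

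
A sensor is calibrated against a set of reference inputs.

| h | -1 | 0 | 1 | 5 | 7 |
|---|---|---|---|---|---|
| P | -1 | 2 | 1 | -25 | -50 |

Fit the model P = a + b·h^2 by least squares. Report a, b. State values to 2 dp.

Compute the Gram sums: Σ1 = 5, Σh^2 = 76, Σh^2·h^2 = 3028.
Right-hand side: ΣP = -73, Σh^2·P = -3075.
AᵀA·[a, b]ᵀ = AᵀP becomes [[5, 76]; [76, 3028]]·[a, b]ᵀ = [-73, -3075]ᵀ.
Determinant 5·3028 − 76² = 9364.
a = ((-73)·3028 − 76·(-3075))/9364 = 3164/2341; b = (5·(-3075) − 76·(-73))/9364 = -9827/9364.

a = 1.35, b = -1.05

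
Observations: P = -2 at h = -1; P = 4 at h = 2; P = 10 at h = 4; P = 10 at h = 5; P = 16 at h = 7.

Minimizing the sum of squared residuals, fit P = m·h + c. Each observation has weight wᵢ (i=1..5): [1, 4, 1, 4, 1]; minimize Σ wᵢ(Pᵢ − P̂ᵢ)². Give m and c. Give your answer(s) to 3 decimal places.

m = 2.161, c = -0.194

The normal system AᵀWA·[m, c]ᵀ = AᵀWP is [[182, 38]; [38, 11]]·[m, c]ᵀ = [386, 80]ᵀ.
det = 182·11 − 38² = 558.
m = (386·11 − 38·80)/558 = 67/31; c = (182·80 − 38·386)/558 = -6/31.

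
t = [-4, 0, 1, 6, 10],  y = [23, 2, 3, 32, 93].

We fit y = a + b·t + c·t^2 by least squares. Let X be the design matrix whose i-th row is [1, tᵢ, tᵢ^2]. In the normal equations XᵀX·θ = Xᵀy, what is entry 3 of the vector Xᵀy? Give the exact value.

Entry 3 ↔ basis t^2, so (Xᵀy)_{3} = Σᵢ (t^2)·yᵢ = (16)·(23) + (0)·(2) + (1)·(3) + (36)·(32) + (100)·(93) = 10823.

10823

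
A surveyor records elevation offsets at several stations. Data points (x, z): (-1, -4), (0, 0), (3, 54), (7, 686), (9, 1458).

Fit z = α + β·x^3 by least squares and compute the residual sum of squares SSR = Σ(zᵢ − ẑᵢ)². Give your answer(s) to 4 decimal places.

SSR = 2.7237

The normal system MᵀM·[α, β]ᵀ = Mᵀz is [[5, 1098]; [1098, 649820]]·[α, β]ᵀ = [2194, 1299642]ᵀ.
det = 5·649820 − 1098² = 2043496.
α = (2194·649820 − 1098·1299642)/2043496 = -325459/510874; β = (5·1299642 − 1098·2194)/2043496 = 2044599/1021748.
Residuals: -1391475/1021748, 325459/510874, 621137/1021748, 272589/1021748, -153169/1021748; SSR = 1391475/510874.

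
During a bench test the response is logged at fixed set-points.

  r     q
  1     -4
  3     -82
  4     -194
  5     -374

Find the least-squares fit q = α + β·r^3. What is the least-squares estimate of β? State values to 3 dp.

β = -2.985

MᵀM·[α, β]ᵀ = Mᵀq reads: 4·α + 217·β = -654;  217·α + 20451·β = -61384.
Δ = 4·20451 − 217² = 34715.
α = ((-654)·20451 − 217·(-61384))/34715 = -54626/34715; β = (4·(-61384) − 217·(-654))/34715 = -103618/34715.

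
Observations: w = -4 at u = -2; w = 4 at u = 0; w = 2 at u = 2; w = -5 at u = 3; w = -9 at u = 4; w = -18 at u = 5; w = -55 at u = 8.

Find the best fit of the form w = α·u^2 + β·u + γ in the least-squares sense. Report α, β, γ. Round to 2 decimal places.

The normal system AᵀA·[α, β, γ]ᵀ = Aᵀw is [[5090, 728, 122]; [728, 122, 20]; [122, 20, 7]]·[α, β, γ]ᵀ = [-4167, -569, -85]ᵀ.
Row-reducing yields α = -176507/168882, β = 183359/168882, γ = 83612/28147.

α = -1.05, β = 1.09, γ = 2.97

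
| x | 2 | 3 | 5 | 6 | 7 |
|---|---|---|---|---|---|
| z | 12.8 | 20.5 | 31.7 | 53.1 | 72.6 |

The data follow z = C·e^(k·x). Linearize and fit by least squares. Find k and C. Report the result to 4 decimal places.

k = 0.3352, C = 6.7837

With ln zᵢ as the transformed response and xᵢ as the regressor:
Σx = 23.0000, Σ(x)² = 123.0000, Σln z = 17.2833, Σx·ln z = 85.2696.
Normal system: [[123.0000, 23.0000]; [23.0000, 5]]·[k, ln C]ᵀ = [85.2696, 17.2833]ᵀ.
Δ = 123.0000·5 − (23.0000)² = 86.0000; k = (85.2696·5 − 23.0000·17.2833)/86.0000 = 0.33525, ln C = (123.0000·17.2833 − 23.0000·85.2696)/86.0000 = 1.91453, so C = exp(1.91453) = 6.78374.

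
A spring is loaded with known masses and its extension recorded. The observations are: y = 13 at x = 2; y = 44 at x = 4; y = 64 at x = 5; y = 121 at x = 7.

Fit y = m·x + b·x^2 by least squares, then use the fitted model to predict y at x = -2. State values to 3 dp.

Normal-equation sums: Σx·x = 94, Σx·x^2 = 540, Σx^2·x^2 = 3298.
For Aᵀy: Σx·y = 1369, Σx^2·y = 8285.
Normal equations: [[94, 540]; [540, 3298]]·[m, b]ᵀ = [1369, 8285]ᵀ.
Determinant 94·3298 − 540² = 18412.
m = (1369·3298 − 540·8285)/18412 = 20531/9206; b = (94·8285 − 540·1369)/18412 = 19765/9206.
At x = -2: ŷ = (20531/9206)·(-2) + (19765/9206)·(4) = 18999/4603.

ŷ = 4.128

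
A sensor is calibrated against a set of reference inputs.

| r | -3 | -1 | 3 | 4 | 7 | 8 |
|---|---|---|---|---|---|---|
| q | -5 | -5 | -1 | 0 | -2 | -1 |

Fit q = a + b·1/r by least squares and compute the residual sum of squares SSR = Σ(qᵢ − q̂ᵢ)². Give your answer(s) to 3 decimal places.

Normal-equation sums: Σ1 = 6, Σ1/r = -27/56, Σ1/r·1/r = 37277/28224.
Right-hand side: Σq = -14, Σ1/r·q = 995/168.
Eliminating b: (37277/28224)·(row 1) − (-27/56)·(row 2) gives (72367/9408)·a = (37277/28224)·(-14) − (-27/56)·(995/168) = -441283/28224, so a = -441283/217101.
Then b = ((995/168) − (-27/56)·(-441283/217101))/(37277/28224) = 270816/72367.
Residuals: -373406/217101, 168226/217101, -46634/217101, 238171/217101, -108983/217101, 122626/217101; SSR = 1167874/217101.

SSR = 5.379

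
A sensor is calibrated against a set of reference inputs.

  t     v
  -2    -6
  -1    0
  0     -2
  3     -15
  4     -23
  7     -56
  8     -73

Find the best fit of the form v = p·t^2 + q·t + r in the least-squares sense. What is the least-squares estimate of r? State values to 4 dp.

Sums needed: Σt^2·t^2 = 6851, Σt^2·t = 937, Σt^2 = 143, Σt·t = 143, Σt = 19, Σ1 = 7.
And Σt^2·v = -7943, Σt·v = -1101, Σv = -175.
Inverting the 3×3 Gram matrix, [p, q, r]ᵀ = [-97607/101577, -109538/101577, -1688/691]ᵀ.

r = -2.4428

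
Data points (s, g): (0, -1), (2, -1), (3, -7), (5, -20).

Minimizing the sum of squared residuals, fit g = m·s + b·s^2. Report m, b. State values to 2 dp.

From the data, Σs·s = 38, Σs·s^2 = 160, Σs^2·s^2 = 722.
And Σs·g = -123, Σs^2·g = -567.
Δ = 38·722 − 160² = 1836.
m = ((-123)·722 − 160·(-567))/1836 = 319/306; b = (38·(-567) − 160·(-123))/1836 = -311/306.

m = 1.04, b = -1.02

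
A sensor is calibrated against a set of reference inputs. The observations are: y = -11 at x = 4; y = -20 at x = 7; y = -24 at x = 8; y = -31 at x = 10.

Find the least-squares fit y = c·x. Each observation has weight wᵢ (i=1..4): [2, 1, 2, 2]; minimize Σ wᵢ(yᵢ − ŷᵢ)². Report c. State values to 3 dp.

c = -3.012

Sums needed: Σwᵢ·x·x = 409.
Moment sums: Σwᵢ·x·y = -1232.
Hence c = -1232 / 409 ≈ -3.01222.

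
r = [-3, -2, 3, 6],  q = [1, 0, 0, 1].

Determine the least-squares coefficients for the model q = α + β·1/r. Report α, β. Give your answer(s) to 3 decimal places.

α = 0.500, β = 0.000

The normal equations are: 4·α + (-1/3)·β = 2;  (-1/3)·α + (1/2)·β = -1/6.
(Σ1 = 4, Σ1/r = -1/3, Σ1/r·1/r = 1/2, Σq = 2, Σ1/r·q = -1/6.)
Determinant 4·(1/2) − (-1/3)² = 17/9.
α = (2·(1/2) − (-1/3)·(-1/6))/(17/9) = 1/2; β = (4·(-1/6) − (-1/3)·2)/(17/9) = 0.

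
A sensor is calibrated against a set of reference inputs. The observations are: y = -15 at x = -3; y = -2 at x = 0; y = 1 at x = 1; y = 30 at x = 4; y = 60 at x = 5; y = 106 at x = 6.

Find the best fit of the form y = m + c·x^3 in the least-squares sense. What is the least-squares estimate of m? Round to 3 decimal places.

m = -1.245

From the data, Σ1 = 6, Σx^3 = 379, Σx^3·x^3 = 67107.
Moment sums: Σy = 180, Σx^3·y = 32722.
Eliminating c: 67107·(row 1) − 379·(row 2) gives 259001·m = 67107·180 − 379·32722 = -322378, so m = -322378/259001.
Then c = (32722 − 379·(-322378/259001))/67107 = 128112/259001.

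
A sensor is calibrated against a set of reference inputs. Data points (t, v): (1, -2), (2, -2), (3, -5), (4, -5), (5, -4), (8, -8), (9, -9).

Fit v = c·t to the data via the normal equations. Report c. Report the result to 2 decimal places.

c = -1.03

Sums needed: Σt·t = 200.
And Σt·v = -206.
XᵀX·[c]ᵀ = Xᵀv becomes [[200]]·[c]ᵀ = [-206]ᵀ.
Hence c = -206 / 200 ≈ -1.03.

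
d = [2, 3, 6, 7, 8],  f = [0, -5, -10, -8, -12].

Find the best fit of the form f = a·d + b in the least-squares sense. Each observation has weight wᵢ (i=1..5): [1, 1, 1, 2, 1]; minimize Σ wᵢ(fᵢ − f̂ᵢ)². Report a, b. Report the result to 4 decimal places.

a = -1.5763, b = 1.5028

Compute the Gram sums: Σwᵢ·d·d = 211, Σwᵢ·d = 33, Σwᵢ·1 = 6.
For AᵀWf: Σwᵢ·d·f = -283, Σwᵢ·f = -43.
So AᵀWA·[a, b]ᵀ = AᵀWf: [[211, 33]; [33, 6]]·[a, b]ᵀ = [-283, -43]ᵀ.
Eliminating b: 6·(row 1) − 33·(row 2) gives 177·a = 6·(-283) − 33·(-43) = -279, so a = -93/59.
Then b = ((-43) − 33·(-93/59))/6 = 266/177.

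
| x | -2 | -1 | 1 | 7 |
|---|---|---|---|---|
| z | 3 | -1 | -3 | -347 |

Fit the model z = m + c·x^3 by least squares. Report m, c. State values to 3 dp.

m = -3.023, c = -1.003

MᵀM·[m, c]ᵀ = Mᵀz reads: 4·m + 335·c = -348;  335·m + 117715·c = -119047.
(Σ1 = 4, Σx^3 = 335, Σx^3·x^3 = 117715, Σz = -348, Σx^3·z = -119047.)
Eliminating c: 117715·(row 1) − 335·(row 2) gives 358635·m = 117715·(-348) − 335·(-119047) = -1084075, so m = -216815/71727.
Then c = ((-119047) − 335·(-216815/71727))/117715 = -359608/358635.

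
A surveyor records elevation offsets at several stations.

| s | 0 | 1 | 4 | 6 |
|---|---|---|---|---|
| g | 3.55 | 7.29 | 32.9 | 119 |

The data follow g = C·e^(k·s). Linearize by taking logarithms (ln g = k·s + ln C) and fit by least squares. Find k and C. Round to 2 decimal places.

k = 0.57, C = 3.73

Linearized form: ln g = k·s + ln C. From the 4 transformed points,
Sums: Σs = 11.0000, Σ(s)² = 53.0000, Σln g = 11.5260, Σs·ln g = 44.6351.
Normal system: [[53.0000, 11.0000]; [11.0000, 4]]·[k, ln C]ᵀ = [44.6351, 11.5260]ᵀ.
Δ = 53.0000·4 − (11.0000)² = 91.0000; k = (44.6351·4 − 11.0000·11.5260)/91.0000 = 0.56873, ln C = (53.0000·11.5260 − 11.0000·44.6351)/91.0000 = 1.31752, so C = exp(1.31752) = 3.73414.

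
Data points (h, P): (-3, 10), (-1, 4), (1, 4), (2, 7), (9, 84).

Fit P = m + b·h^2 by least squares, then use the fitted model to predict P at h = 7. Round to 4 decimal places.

P̂ = 51.7262

Sums needed: Σ1 = 5, Σh^2 = 96, Σh^2·h^2 = 6660.
And ΣP = 109, Σh^2·P = 6930.
AᵀA·[m, b]ᵀ = AᵀP becomes [[5, 96]; [96, 6660]]·[m, b]ᵀ = [109, 6930]ᵀ.
Eliminating b: 6660·(row 1) − 96·(row 2) gives 24084·m = 6660·109 − 96·6930 = 60660, so m = 1685/669.
Then b = (6930 − 96·(1685/669))/6660 = 4031/4014.
At h = 7: P̂ = (1685/669)·(1) + (4031/4014)·(49) = 207629/4014.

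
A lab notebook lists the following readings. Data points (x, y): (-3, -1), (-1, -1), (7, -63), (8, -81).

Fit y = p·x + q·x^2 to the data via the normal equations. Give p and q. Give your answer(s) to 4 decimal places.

Sums needed: Σx·x = 123, Σx·x^2 = 827, Σx^2·x^2 = 6579.
Moment sums: Σx·y = -1085, Σx^2·y = -8281.
Eliminating q: 6579·(row 1) − 827·(row 2) gives 125288·p = 6579·(-1085) − 827·(-8281) = -289828, so p = -72457/31322.
Then q = ((-8281) − 827·(-72457/31322))/6579 = -30317/31322.

p = -2.3133, q = -0.9679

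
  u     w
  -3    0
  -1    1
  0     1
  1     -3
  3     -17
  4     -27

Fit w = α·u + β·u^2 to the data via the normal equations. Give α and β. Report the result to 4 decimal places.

From the data, Σu·u = 36, Σu·u^2 = 64, Σu^2·u^2 = 420.
Right-hand side: Σu·w = -163, Σu^2·w = -587.
So XᵀX·[α, β]ᵀ = Xᵀw: [[36, 64]; [64, 420]]·[α, β]ᵀ = [-163, -587]ᵀ.
det = 36·420 − 64² = 11024.
α = ((-163)·420 − 64·(-587))/11024 = -7723/2756; β = (36·(-587) − 64·(-163))/11024 = -2675/2756.

α = -2.8022, β = -0.9706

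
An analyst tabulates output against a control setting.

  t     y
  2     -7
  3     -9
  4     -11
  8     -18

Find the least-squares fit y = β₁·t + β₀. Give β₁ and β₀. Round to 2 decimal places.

β₁ = -1.82, β₀ = -3.52

Normal-equation sums: Σt·t = 93, Σt = 17, Σ1 = 4.
And Σt·y = -229, Σy = -45.
Normal equations: [[93, 17]; [17, 4]]·[β₁, β₀]ᵀ = [-229, -45]ᵀ.
Eliminating β₀: 4·(row 1) − 17·(row 2) gives 83·β₁ = 4·(-229) − 17·(-45) = -151, so β₁ = -151/83.
Then β₀ = ((-45) − 17·(-151/83))/4 = -292/83.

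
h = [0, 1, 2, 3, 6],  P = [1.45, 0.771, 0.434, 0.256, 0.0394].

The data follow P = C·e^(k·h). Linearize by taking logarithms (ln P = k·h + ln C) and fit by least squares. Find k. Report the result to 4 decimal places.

Linearized form: ln P = k·h + ln C. From the 5 transformed points,
Over the data: Σh = 12.0000, Σ(h)² = 50.0000, Σln P = -5.3198, Σh·ln P = -25.4212.
Normal system: [[50.0000, 12.0000]; [12.0000, 5]]·[k, ln C]ᵀ = [-25.4212, -5.3198]ᵀ.
Solving (det = 106.0000): k = -0.59687, ln C = 0.36854.

k = -0.5969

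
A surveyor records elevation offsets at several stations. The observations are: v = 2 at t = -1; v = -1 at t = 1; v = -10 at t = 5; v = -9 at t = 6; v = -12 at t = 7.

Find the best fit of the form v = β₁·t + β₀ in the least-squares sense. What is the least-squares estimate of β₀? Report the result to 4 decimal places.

Compute the Gram sums: Σt·t = 112, Σt = 18, Σ1 = 5.
Right-hand side: Σt·v = -191, Σv = -30.
Δ = 112·5 − 18² = 236.
β₁ = ((-191)·5 − 18·(-30))/236 = -415/236; β₀ = (112·(-30) − 18·(-191))/236 = 39/118.

β₀ = 0.3305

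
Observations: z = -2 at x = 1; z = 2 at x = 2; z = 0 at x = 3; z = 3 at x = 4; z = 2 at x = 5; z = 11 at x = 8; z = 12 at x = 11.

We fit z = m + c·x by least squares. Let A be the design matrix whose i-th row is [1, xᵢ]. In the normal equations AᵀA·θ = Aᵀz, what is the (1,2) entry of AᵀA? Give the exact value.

Row 1 ↔ basis 1, column 2 ↔ basis x, so (AᵀA)_{1,2} = Σᵢ x = (1)·(1) + (1)·(2) + (1)·(3) + (1)·(4) + (1)·(5) + (1)·(8) + (1)·(11) = 34.

34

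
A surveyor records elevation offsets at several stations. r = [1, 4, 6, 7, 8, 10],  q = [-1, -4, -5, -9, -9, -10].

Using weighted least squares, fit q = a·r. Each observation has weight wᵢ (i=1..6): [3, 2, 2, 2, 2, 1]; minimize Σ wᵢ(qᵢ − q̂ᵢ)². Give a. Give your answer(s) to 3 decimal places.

a = -1.074

Entries of XᵀWX: Σwᵢ·r·r = 433.
Right-hand side: Σwᵢ·r·q = -465.
XᵀWX·[a]ᵀ = XᵀWq becomes [[433]]·[a]ᵀ = [-465]ᵀ.
a = (-465)/433 = -1.0739.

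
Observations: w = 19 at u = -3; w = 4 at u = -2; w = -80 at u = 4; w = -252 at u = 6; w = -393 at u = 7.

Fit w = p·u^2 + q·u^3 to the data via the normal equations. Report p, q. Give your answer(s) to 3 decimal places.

p = -0.940, q = -1.011

MᵀM·[p, q]ᵀ = Mᵀw reads: 4050·p + 25332·q = -29422;  25332·p + 169194·q = -194896.
Eliminating q: 169194·(row 1) − 25332·(row 2) gives 43525476·p = 169194·(-29422) − 25332·(-194896) = -40920396, so p = -3410033/3627123.
Then q = ((-194896) − 25332·(-3410033/3627123))/169194 = -3667558/3627123.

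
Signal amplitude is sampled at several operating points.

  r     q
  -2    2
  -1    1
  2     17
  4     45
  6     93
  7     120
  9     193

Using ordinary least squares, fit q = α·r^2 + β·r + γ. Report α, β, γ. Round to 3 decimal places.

α = 2.004, β = 3.158, γ = 1.316

Sums needed: Σr^2·r^2 = 10547, Σr^2·r = 1351, Σr^2 = 191, Σr·r = 191, Σr = 25, Σ1 = 7.
For Aᵀq: Σr^2·q = 25658, Σr·q = 3344, Σq = 471.
AᵀA·[α, β, γ]ᵀ = Aᵀq becomes [[10547, 1351, 191]; [1351, 191, 25]; [191, 25, 7]]·[α, β, γ]ᵀ = [25658, 3344, 471]ᵀ.
Row-reducing yields α = 668681/333618, β = 1053671/333618, γ = 73196/55603.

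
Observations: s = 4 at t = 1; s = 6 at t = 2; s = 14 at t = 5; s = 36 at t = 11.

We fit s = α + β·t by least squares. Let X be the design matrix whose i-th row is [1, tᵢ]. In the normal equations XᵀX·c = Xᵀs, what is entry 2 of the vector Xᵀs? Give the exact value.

482

Entry 2 ↔ basis t, so (Xᵀs)_{2} = Σᵢ (t)·sᵢ = (1)·(4) + (2)·(6) + (5)·(14) + (11)·(36) = 482.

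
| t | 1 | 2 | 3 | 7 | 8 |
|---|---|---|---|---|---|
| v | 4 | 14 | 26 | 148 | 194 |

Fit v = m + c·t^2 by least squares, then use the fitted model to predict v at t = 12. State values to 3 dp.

v̂ = 434.760

Setting ∂/∂m … = 0 gives: 5·m + 127·c = 386;  127·m + 6595·c = 19962.
det = 5·6595 − 127² = 16846.
m = (386·6595 − 127·19962)/16846 = 5248/8423; c = (5·19962 − 127·386)/16846 = 25394/8423.
At t = 12: v̂ = (5248/8423)·(1) + (25394/8423)·(144) = 3661984/8423.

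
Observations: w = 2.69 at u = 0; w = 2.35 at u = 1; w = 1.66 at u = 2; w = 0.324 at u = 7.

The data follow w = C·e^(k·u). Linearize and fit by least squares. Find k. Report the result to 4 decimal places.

k = -0.3131

Linearized form: ln w = k·u + ln C. From the 4 transformed points,
Σu = 10.0000, Σ(u)² = 54.0000, Σln w = 1.2238, Σu·ln w = -6.0210.
Equations: 54.0000·k + 10.0000·ln C = -6.0210;  10.0000·k + 4·ln C = 1.2238.
Δ = 54.0000·4 − (10.0000)² = 116.0000; k = (-6.0210·4 − 10.0000·1.2238)/116.0000 = -0.31312, ln C = (54.0000·1.2238 − 10.0000·-6.0210)/116.0000 = 1.08874.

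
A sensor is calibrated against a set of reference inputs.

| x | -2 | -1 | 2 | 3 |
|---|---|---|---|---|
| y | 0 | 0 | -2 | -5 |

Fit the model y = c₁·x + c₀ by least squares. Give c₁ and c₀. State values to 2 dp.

The normal system MᵀM·[c₁, c₀]ᵀ = Mᵀy is [[18, 2]; [2, 4]]·[c₁, c₀]ᵀ = [-19, -7]ᵀ.
Eliminating c₀: 4·(row 1) − 2·(row 2) gives 68·c₁ = 4·(-19) − 2·(-7) = -62, so c₁ = -31/34.
Then c₀ = ((-7) − 2·(-31/34))/4 = -22/17.

c₁ = -0.91, c₀ = -1.29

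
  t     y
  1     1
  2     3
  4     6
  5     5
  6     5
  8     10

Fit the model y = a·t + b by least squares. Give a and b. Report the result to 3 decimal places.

From the data, Σt·t = 146, Σt = 26, Σ1 = 6.
For Mᵀy: Σt·y = 166, Σy = 30.
MᵀM·[a, b]ᵀ = Mᵀy becomes [[146, 26]; [26, 6]]·[a, b]ᵀ = [166, 30]ᵀ.
Determinant 146·6 − 26² = 200.
a = (166·6 − 26·30)/200 = 27/25; b = (146·30 − 26·166)/200 = 8/25.

a = 1.080, b = 0.320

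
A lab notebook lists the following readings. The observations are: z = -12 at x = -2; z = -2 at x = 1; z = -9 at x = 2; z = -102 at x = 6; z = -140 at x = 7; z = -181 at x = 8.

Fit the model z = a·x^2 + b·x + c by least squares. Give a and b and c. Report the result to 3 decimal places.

a = -2.913, b = 0.444, c = 0.740

Forming AᵀA = [[7826, 1072, 158]; [1072, 158, 22]; [158, 22, 6]] and Aᵀz = [-22202, -3036, -446]ᵀ gives AᵀA·[a, b, c]ᵀ = Aᵀz.
Row-reducing yields a = -88979/30549, b = 13552/30549, c = 7538/10183.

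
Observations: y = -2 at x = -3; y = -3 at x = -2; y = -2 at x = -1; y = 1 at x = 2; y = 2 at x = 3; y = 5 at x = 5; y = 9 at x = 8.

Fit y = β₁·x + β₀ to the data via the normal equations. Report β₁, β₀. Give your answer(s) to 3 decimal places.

With design matrix A, AᵀA = [[116, 12]; [12, 7]] and Aᵀy = [119, 10]ᵀ.
Eliminating β₀: 7·(row 1) − 12·(row 2) gives 668·β₁ = 7·119 − 12·10 = 713, so β₁ = 713/668.
Then β₀ = (10 − 12·(713/668))/7 = -67/167.

β₁ = 1.067, β₀ = -0.401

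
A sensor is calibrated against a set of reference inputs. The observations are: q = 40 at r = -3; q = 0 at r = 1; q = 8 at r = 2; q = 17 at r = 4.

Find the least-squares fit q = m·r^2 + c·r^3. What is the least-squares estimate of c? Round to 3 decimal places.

c = -0.482

The normal system MᵀM·[m, c]ᵀ = Mᵀq is [[354, 814]; [814, 4890]]·[m, c]ᵀ = [664, 72]ᵀ.
Eliminating c: 4890·(row 1) − 814·(row 2) gives 1068464·m = 4890·664 − 814·72 = 3188352, so m = 199272/66779.
Then c = (72 − 814·(199272/66779))/4890 = -32188/66779.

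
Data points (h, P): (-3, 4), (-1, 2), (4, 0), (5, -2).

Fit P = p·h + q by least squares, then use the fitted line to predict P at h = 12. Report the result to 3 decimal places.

P̂ = -5.966

With design matrix M, MᵀM = [[51, 5]; [5, 4]] and MᵀP = [-24, 4]ᵀ.
Eliminating q: 4·(row 1) − 5·(row 2) gives 179·p = 4·(-24) − 5·4 = -116, so p = -116/179.
Then q = (4 − 5·(-116/179))/4 = 324/179.
At h = 12: P̂ = (-116/179)·(12) + (324/179)·(1) = -1068/179.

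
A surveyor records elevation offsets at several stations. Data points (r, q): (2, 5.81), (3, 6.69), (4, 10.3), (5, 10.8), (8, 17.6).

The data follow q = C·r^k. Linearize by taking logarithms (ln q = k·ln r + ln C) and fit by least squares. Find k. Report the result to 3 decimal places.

k = 0.821

Linearized form: ln q = k·ln r + ln C. From the 5 transformed points,
Σln r = 6.8669, Σ(ln r)² = 10.5236, Σln q = 11.2398, Σln r·ln q = 16.3341.
Equations: 10.5236·k + 6.8669·ln C = 16.3341;  6.8669·k + 5·ln C = 11.2398.
Δ = 10.5236·5 − (6.8669)² = 5.4631; k = (16.3341·5 − 6.8669·11.2398)/5.4631 = 0.82143, ln C = (10.5236·11.2398 − 6.8669·16.3341)/5.4631 = 1.11982.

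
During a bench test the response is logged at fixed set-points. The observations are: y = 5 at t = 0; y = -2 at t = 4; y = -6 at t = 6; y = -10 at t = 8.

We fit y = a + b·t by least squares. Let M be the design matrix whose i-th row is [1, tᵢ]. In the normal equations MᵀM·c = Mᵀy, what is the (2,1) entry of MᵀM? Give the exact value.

Row 2 ↔ basis t, column 1 ↔ basis 1, so (MᵀM)_{2,1} = Σᵢ t = (0)·(1) + (4)·(1) + (6)·(1) + (8)·(1) = 18.

18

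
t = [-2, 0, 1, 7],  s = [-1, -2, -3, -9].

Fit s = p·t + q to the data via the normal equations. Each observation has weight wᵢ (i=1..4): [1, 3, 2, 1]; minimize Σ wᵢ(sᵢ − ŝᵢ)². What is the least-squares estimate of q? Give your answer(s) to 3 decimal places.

The normal system AᵀWA·[p, q]ᵀ = AᵀWs is [[55, 7]; [7, 7]]·[p, q]ᵀ = [-67, -22]ᵀ.
Eliminating q: 7·(row 1) − 7·(row 2) gives 336·p = 7·(-67) − 7·(-22) = -315, so p = -15/16.
Then q = ((-22) − 7·(-15/16))/7 = -247/112.

q = -2.205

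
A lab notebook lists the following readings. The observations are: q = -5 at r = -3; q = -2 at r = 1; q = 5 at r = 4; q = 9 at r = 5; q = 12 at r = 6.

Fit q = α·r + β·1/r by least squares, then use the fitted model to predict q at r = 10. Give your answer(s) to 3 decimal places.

q̂ = 19.184

Compute the Gram sums: Σr·r = 87, Σr·1/r = 5, Σ1/r·1/r = 4469/3600.
Right-hand side: Σr·q = 150, Σ1/r·q = 283/60.
det = 87·(4469/3600) − 5² = 99601/1200.
α = (150·(4469/3600) − 5·(283/60))/(99601/1200) = 195150/99601; β = (87·(283/60) − 5·150)/(99601/1200) = -407580/99601.
At r = 10: q̂ = (195150/99601)·(10) + (-407580/99601)·(1/10) = 1910742/99601.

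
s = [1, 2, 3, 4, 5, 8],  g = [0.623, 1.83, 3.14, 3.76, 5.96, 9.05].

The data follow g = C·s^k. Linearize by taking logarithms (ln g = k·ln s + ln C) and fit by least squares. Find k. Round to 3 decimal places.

k = 1.286

Let Y = ln g. Fitting Y = k·ln s + ln C by least squares:
Σln s = 6.8669, Σ(ln s)² = 10.5236, Σln g = 6.5876, Σln s·ln g = 10.9655.
Normal system: [[10.5236, 6.8669]; [6.8669, 6]]·[k, ln C]ᵀ = [10.9655, 6.5876]ᵀ.
Δ = 10.5236·6 − (6.8669)² = 15.9867; k = (10.9655·6 − 6.8669·6.5876)/15.9867 = 1.28583, ln C = (10.5236·6.5876 − 6.8669·10.9655)/15.9867 = -0.37369.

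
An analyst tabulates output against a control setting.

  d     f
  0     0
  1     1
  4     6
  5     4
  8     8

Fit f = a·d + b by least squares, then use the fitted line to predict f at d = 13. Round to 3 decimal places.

From the data, Σd·d = 106, Σd = 18, Σ1 = 5.
Moment sums: Σd·f = 109, Σf = 19.
MᵀM·[a, b]ᵀ = Mᵀf becomes [[106, 18]; [18, 5]]·[a, b]ᵀ = [109, 19]ᵀ.
det = 106·5 − 18² = 206.
a = (109·5 − 18·19)/206 = 203/206; b = (106·19 − 18·109)/206 = 26/103.
At d = 13: f̂ = (203/206)·(13) + (26/103)·(1) = 2691/206.

f̂ = 13.063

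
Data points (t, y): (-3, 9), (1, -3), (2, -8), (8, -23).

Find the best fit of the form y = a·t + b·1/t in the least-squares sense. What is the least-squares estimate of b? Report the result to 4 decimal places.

b = -0.9219

The normal equations are: 78·a + 4·b = -230;  4·a + (793/576)·b = -103/8.
(Σt·t = 78, Σt·1/t = 4, Σ1/t·1/t = 793/576, Σt·y = -230, Σ1/t·y = -103/8.)
Δ = 78·(793/576) − 4² = 8773/96.
a = ((-230)·(793/576) − 4·(-103/8))/(8773/96) = -76363/26319; b = (78·(-103/8) − 4·(-230))/(8773/96) = -8088/8773.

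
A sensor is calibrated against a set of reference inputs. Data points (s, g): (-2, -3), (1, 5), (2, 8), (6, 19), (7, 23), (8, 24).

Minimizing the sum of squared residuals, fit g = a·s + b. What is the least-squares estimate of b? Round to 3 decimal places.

Forming MᵀM = [[158, 22]; [22, 6]] and Mᵀg = [494, 76]ᵀ gives MᵀM·[a, b]ᵀ = Mᵀg.
Determinant 158·6 − 22² = 464.
a = (494·6 − 22·76)/464 = 323/116; b = (158·76 − 22·494)/464 = 285/116.

b = 2.457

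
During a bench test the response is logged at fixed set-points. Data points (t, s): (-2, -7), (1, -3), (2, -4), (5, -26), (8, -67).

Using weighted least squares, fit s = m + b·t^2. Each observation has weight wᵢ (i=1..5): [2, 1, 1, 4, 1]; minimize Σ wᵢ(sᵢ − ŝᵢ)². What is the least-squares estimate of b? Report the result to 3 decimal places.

b = -1.007

Normal-equation sums: Σwᵢ·1 = 9, Σwᵢ·t^2 = 177, Σwᵢ·t^2·t^2 = 6645.
Moment sums: Σwᵢ·s = -192, Σwᵢ·t^2·s = -6963.
Eliminating b: 6645·(row 1) − 177·(row 2) gives 28476·m = 6645·(-192) − 177·(-6963) = -43389, so m = -4821/3164.
Then b = ((-6963) − 177·(-4821/3164))/6645 = -3187/3164.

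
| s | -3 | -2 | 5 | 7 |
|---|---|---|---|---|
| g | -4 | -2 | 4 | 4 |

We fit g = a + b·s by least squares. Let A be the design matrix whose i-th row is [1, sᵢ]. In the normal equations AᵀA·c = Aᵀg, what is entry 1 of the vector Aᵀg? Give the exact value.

Entry 1 ↔ basis 1, so (Aᵀg)_{1} = Σᵢ gᵢ = (1)·(-4) + (1)·(-2) + (1)·(4) + (1)·(4) = 2.

2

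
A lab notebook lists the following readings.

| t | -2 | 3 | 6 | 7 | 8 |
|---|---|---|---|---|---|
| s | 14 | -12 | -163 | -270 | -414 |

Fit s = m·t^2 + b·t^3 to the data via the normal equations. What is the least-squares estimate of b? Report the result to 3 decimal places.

b = -0.988

The normal system XᵀX·[m, b]ᵀ = Xᵀs is [[7890, 57562]; [57562, 427242]]·[m, b]ᵀ = [-45646, -340222]ᵀ.
Eliminating b: 427242·(row 1) − 57562·(row 2) gives 57555536·m = 427242·(-45646) − 57562·(-340222) = 81970432, so m = 5123152/3597221.
Then b = ((-340222) − 57562·(5123152/3597221))/427242 = -3554783/3597221.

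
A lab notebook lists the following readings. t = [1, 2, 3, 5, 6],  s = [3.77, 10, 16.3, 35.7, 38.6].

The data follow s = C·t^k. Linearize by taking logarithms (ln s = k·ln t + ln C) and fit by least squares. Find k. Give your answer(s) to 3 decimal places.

k = 1.330

Taking logs, ln s = k·ln t + ln C, so regress ln s on ln t.
XᵀX = [[7.4881, 5.1930]; [5.1930, 5]], rhs = [16.9622, 13.6492]ᵀ  (here Σln t = 5.1930, Σ(ln t)² = 7.4881, Σln s = 13.6492, Σln t·ln s = 16.9622).
Solving (det = 10.4737): k = 1.33010, ln C = 1.34842.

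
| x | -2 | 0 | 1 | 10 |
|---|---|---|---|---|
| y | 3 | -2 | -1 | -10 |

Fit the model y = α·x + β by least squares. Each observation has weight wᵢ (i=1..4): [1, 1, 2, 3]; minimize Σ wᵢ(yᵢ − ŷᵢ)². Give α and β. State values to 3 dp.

Compute the Gram sums: Σwᵢ·x·x = 306, Σwᵢ·x = 30, Σwᵢ·1 = 7.
For AᵀWy: Σwᵢ·x·y = -308, Σwᵢ·y = -31.
So AᵀWA·[α, β]ᵀ = AᵀWy: [[306, 30]; [30, 7]]·[α, β]ᵀ = [-308, -31]ᵀ.
det = 306·7 − 30² = 1242.
α = ((-308)·7 − 30·(-31))/1242 = -613/621; β = (306·(-31) − 30·(-308))/1242 = -41/207.

α = -0.987, β = -0.198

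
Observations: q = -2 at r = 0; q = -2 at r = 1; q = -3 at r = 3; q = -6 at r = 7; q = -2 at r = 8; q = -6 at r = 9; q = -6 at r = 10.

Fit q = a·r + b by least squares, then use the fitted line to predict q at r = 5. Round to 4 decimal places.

q̂ = -3.6974

Setting ∂/∂a … = 0 gives: 304·a + 38·b = -183;  38·a + 7·b = -27.
(Σr·r = 304, Σr = 38, Σ1 = 7, Σr·q = -183, Σq = -27.)
Eliminating b: 7·(row 1) − 38·(row 2) gives 684·a = 7·(-183) − 38·(-27) = -255, so a = -85/228.
Then b = ((-27) − 38·(-85/228))/7 = -11/6.
At r = 5: q̂ = (-85/228)·(5) + (-11/6)·(1) = -281/76.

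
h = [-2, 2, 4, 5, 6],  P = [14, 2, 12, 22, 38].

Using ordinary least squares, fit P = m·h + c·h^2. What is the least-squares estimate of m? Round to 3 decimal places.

AᵀA·[m, c]ᵀ = AᵀP reads: 85·m + 405·c = 362;  405·m + 2209·c = 2174.
Eliminating c: 2209·(row 1) − 405·(row 2) gives 23740·m = 2209·362 − 405·2174 = -80812, so m = -20203/5935.
Then c = (2174 − 405·(-20203/5935))/2209 = 1909/1187.

m = -3.404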